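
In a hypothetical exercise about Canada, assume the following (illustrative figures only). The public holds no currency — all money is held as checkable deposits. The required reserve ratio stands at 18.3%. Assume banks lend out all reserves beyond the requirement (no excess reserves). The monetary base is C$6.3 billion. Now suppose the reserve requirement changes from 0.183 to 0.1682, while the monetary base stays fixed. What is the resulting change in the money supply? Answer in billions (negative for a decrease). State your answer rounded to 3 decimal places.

C$3.029 billion

Initially m₁ = 1 / (0.183) ≈ 5.46448, so M₁ = 5.46448 × 6.3 ≈ 34.4262 billion.
After the change m₂ = 1 / (0.1682) ≈ 5.94530, so M₂ = 5.94530 × 6.3 ≈ 37.4554 billion.
ΔM = M₂ − M₁ = 37.4554 − 34.4262 = 3.0292 billion.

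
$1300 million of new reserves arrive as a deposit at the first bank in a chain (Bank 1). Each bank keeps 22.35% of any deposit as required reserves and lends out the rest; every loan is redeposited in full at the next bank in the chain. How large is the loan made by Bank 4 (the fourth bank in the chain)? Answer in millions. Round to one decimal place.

$472.6 million

Each bank lends a fraction (1 − rr) = 0.7765 of the deposit it receives, so Bank 4 receives 1300·0.7765^3 and lends 1300·0.7765^4 ≈ 472.6168 million.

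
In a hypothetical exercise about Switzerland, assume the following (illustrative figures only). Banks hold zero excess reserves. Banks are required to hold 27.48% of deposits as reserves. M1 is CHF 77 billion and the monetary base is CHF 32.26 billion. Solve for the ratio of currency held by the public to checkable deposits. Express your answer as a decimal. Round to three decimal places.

Using m = M/MB = 77/32.26 ≈ 2.386857. From m = (1 + c)/(c + rr + e), rearranging gives 1 + c = m·(c + rr + e), so c·(1 − m) = m·(rr + e) − 1.
Hence c = [m·(rr + e) − 1]/(1 − m) = [2.386857 × (0.2748 + 0) − 1] / (1 − 2.386857) ≈ 0.248109.

0.248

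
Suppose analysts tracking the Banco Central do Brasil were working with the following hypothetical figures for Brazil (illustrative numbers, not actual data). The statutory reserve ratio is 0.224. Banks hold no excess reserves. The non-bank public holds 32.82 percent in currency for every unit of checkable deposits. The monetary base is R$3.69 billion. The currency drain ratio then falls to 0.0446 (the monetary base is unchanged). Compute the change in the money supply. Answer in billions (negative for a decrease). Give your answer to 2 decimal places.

R$5.48 billion

Initially m₁ = (1 + 0.3282) / (0.224 + 0.3282) ≈ 2.4053, so M₁ = 2.4053 × 3.69 ≈ 8.8756 billion.
After the change m₂ = (1 + 0.0446) / (0.224 + 0.0446) ≈ 3.8891, so M₂ = 3.8891 × 3.69 ≈ 14.3508 billion.
ΔM = M₂ − M₁ = 14.3508 − 8.8756 = 5.4752 billion.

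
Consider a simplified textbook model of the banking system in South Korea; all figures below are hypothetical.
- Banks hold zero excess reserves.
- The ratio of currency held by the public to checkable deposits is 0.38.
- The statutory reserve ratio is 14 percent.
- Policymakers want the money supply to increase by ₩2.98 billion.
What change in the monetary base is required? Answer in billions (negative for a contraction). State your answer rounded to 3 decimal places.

The money multiplier is m = (1 + c) / (rr + c) = (1 + 0.38) / (0.14 + 0.38) ≈ 2.65385.
ΔMB = ΔM / m = (+2.98) / 2.65385 ≈ 1.1229 billion.

₩1.123 billion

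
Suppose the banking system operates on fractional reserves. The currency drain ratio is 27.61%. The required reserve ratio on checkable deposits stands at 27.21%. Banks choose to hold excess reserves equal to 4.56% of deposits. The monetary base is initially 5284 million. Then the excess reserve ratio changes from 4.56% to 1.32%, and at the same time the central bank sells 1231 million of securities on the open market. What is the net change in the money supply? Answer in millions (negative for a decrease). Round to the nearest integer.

Before: m₁ = (1 + 0.2761) / (0.2721 + 0.0456 + 0.2761) ≈ 2.14904, MB₁ = 5284, so M₁ = 2.14904 × 5284 ≈ 11355.5274 million.
After: m₂ = (1 + 0.2761) / (0.2721 + 0.0132 + 0.2761) ≈ 2.27307, MB₂ = 5284 − 1231 = 4053, so M₂ = 2.27307 × 4053 ≈ 9212.7527 million.
ΔM = M₂ − M₁ = 9212.7527 − 11355.5274 = -2142.7747 million.

-2143 million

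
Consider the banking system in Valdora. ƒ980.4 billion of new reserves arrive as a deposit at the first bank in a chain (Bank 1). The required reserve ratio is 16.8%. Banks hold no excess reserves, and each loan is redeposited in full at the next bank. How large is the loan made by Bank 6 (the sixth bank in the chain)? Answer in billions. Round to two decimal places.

Each bank lends a fraction (1 − rr) = 0.8320 of the deposit it receives, so Bank 6 receives 980.4·0.8320^5 and lends 980.4·0.8320^6 ≈ 325.1946 billion.

ƒ325.19 billion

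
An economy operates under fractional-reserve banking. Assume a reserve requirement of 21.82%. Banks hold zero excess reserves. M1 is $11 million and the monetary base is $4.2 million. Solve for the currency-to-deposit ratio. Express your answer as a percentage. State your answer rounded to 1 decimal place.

Using m = M/MB = 11/4.2 ≈ 2.619048. From m = (1 + c)/(c + rr + e), rearranging gives 1 + c = m·(c + rr + e), so c·(1 − m) = m·(rr + e) − 1.
Hence c = [m·(rr + e) − 1]/(1 − m) = [2.619048 × (0.2182 + 0) − 1] / (1 − 2.619048) ≈ 0.264676.

26.5%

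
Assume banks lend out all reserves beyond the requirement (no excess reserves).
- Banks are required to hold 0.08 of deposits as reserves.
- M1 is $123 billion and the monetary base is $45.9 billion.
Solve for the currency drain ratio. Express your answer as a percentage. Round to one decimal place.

46.8%

Using m = M/MB = 123/45.9 ≈ 2.679739. From m = (1 + c)/(c + rr + e), rearranging gives 1 + c = m·(c + rr + e), so c·(1 − m) = m·(rr + e) − 1.
Hence c = [m·(rr + e) − 1]/(1 − m) = [2.679739 × (0.08 + 0) − 1] / (1 − 2.679739) ≈ 0.467704.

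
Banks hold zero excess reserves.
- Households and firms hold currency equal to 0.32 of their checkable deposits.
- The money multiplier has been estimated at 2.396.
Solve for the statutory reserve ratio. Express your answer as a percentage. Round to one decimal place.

Using m = 2.396. Since m = (1 + c)/(c + rr + e), the denominator satisfies c + rr + e = (1 + c)/m = (1 + 0.32) / 2.396 ≈ 0.550918.
With c = 0.32 and e = 0, the statutory reserve ratio is 0.550918 − 0.32 − 0 = 0.230918.

23.1%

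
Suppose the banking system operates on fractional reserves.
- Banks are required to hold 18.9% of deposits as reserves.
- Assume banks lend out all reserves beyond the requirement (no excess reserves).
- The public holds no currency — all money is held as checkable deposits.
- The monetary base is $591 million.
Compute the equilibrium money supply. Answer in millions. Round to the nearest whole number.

With no currency drain or excess reserves, the money multiplier is m = 1/rr = 1/0.189 ≈ 5.2910.
Money supply M = m × MB = 5.2910 × 591 = 3126.981 million.

$3127 million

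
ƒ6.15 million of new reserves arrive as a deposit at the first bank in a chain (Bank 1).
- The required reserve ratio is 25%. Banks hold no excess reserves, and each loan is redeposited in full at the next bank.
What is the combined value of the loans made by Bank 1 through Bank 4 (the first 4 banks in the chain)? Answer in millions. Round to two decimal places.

ƒ12.61 million

Bank i lends (1 − rr)^i of the original deposit: Bank 1 lends 6.15·0.7500 = 4.6125, Bank 2 lends 6.15·0.7500² ≈ 3.4594, and so on.
Summing a geometric series: total = 6.15·[0.7500·(1 − 0.7500^4) / (1 − 0.7500)] ≈ 12.6123 million.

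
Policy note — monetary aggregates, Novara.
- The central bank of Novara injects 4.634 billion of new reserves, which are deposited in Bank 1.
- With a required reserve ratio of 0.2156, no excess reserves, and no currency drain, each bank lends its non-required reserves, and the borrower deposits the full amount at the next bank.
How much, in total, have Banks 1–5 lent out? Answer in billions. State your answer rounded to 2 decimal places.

11.85 billion

Bank i lends (1 − rr)^i of the original deposit: Bank 1 lends 4.634·0.7844 ≈ 3.6349, Bank 2 lends 4.634·0.7844² ≈ 2.8512, and so on.
Summing a geometric series: total = 4.634·[0.7844·(1 − 0.7844^5) / (1 − 0.7844)] ≈ 11.8530 billion.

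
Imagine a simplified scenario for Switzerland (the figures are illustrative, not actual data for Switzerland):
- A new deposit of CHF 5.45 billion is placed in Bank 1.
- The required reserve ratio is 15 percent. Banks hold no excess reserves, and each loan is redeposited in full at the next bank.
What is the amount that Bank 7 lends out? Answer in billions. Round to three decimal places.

CHF 1.747 billion

Each bank lends a fraction (1 − rr) = 0.8500 of the deposit it receives, so Bank 7 receives 5.45·0.8500^6 and lends 5.45·0.8500^7 ≈ 1.7471 billion.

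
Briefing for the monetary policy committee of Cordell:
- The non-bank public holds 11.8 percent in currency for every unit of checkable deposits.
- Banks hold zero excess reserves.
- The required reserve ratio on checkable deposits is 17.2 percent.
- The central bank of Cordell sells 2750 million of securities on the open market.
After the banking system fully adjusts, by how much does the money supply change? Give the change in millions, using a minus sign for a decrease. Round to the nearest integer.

-10602 million

The money multiplier is m = (1 + c) / (rr + c) = (1 + 0.118) / (0.172 + 0.118) ≈ 3.85517.
The sale removes 2750 million of base, so ΔM = m × ΔMB = 3.85517 × (−2750) = -10601.7175 million.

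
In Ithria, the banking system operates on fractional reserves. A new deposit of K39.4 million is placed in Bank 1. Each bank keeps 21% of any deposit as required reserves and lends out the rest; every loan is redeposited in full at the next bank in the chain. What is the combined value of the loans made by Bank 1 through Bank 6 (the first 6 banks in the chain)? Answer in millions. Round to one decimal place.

Bank i lends (1 − rr)^i of the original deposit: Bank 1 lends 39.4·0.7900 = 31.1260, Bank 2 lends 39.4·0.7900² ≈ 24.5895, and so on.
Summing a geometric series: total = 39.4·[0.7900·(1 − 0.7900^6) / (1 − 0.7900)] ≈ 112.1889 million.

K112.2 million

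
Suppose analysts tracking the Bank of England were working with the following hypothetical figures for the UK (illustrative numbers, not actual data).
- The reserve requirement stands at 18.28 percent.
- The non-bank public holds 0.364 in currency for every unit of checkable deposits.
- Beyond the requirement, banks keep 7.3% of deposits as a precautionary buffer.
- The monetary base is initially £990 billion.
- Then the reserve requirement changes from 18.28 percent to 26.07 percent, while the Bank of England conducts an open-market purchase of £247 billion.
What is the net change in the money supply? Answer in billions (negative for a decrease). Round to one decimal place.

£239.6 billion

Before: m₁ = (1 + 0.364) / (0.1828 + 0.073 + 0.364) ≈ 2.200710, MB₁ = 990, so M₁ = 2.200710 × 990 = 2178.7029 billion.
After: m₂ = (1 + 0.364) / (0.2607 + 0.073 + 0.364) ≈ 1.954995, MB₂ = 990 + 247 = 1237, so M₂ = 1.954995 × 1237 ≈ 2418.3288 billion.
ΔM = M₂ − M₁ = 2418.3288 − 2178.7029 = 239.6259 billion.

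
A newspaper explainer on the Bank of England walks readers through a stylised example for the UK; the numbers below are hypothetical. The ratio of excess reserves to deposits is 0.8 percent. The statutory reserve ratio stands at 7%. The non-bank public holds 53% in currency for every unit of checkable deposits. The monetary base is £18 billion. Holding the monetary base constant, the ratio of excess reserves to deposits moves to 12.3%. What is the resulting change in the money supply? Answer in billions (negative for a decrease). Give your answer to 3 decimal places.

Initially m₁ = (1 + 0.53) / (0.07 + 0.008 + 0.53) ≈ 2.516447, so M₁ = 2.516447 × 18 ≈ 45.296 billion.
After the change m₂ = (1 + 0.53) / (0.07 + 0.123 + 0.53) ≈ 2.116183, so M₂ = 2.116183 × 18 ≈ 38.0913 billion.
ΔM = M₂ − M₁ = 38.0913 − 45.296 = -7.2047 billion.

-7.205 billion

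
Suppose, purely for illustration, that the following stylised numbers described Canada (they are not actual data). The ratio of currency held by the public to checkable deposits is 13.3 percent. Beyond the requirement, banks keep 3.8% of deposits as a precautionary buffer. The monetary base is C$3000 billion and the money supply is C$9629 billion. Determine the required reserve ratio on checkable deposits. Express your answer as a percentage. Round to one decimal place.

18.2%

Using m = M/MB = 9629/3000 ≈ 3.209667. Since m = (1 + c)/(c + rr + e), the denominator satisfies c + rr + e = (1 + c)/m = (1 + 0.133) / 3.209667 ≈ 0.352996.
With c = 0.133 and e = 0.038, the required reserve ratio on checkable deposits is 0.352996 − 0.133 − 0.038 = 0.181996.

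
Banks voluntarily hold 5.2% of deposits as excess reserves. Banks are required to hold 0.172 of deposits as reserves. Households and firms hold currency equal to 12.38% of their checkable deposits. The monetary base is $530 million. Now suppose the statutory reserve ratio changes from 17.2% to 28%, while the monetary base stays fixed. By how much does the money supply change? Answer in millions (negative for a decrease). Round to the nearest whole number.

-406 million

Initially m₁ = (1 + 0.1238) / (0.172 + 0.052 + 0.1238) ≈ 3.2312, so M₁ = 3.2312 × 530 = 1712.536 million.
After the change m₂ = (1 + 0.1238) / (0.28 + 0.052 + 0.1238) ≈ 2.4656, so M₂ = 2.4656 × 530 = 1306.768 million.
ΔM = M₂ − M₁ = 1306.768 − 1712.536 = -405.768 million.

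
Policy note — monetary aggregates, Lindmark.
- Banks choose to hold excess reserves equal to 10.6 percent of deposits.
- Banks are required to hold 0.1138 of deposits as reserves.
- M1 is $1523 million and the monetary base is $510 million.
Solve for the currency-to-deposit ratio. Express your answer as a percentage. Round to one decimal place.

17.3%

Using m = M/MB = 1523/510 ≈ 2.986275. From m = (1 + c)/(c + rr + e), rearranging gives 1 + c = m·(c + rr + e), so c·(1 − m) = m·(rr + e) − 1.
Hence c = [m·(rr + e) − 1]/(1 − m) = [2.986275 × (0.1138 + 0.106) − 1] / (1 − 2.986275) ≈ 0.172996.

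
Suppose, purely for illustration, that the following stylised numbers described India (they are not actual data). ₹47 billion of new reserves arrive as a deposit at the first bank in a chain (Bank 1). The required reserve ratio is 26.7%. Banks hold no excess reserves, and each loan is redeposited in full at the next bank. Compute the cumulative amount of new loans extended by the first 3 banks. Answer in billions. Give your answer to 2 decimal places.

₹78.21 billion

Bank i lends (1 − rr)^i of the original deposit: Bank 1 lends 47·0.7330 = 34.4510, Bank 2 lends 47·0.7330² ≈ 25.2526, and so on.
Summing a geometric series: total = 47·[0.7330·(1 − 0.7330^3) / (1 − 0.7330)] ≈ 78.2137 billion.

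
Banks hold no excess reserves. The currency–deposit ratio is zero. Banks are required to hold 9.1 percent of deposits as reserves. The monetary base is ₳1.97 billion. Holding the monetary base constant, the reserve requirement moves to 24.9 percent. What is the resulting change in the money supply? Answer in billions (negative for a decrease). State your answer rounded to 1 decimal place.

-13.7 billion

Initially m₁ = 1 / (0.091) ≈ 10.9890, so M₁ = 10.9890 × 1.97 ≈ 21.6483 billion.
After the change m₂ = 1 / (0.249) ≈ 4.0161, so M₂ = 4.0161 × 1.97 ≈ 7.9117 billion.
ΔM = M₂ − M₁ = 7.9117 − 21.6483 = -13.7366 billion.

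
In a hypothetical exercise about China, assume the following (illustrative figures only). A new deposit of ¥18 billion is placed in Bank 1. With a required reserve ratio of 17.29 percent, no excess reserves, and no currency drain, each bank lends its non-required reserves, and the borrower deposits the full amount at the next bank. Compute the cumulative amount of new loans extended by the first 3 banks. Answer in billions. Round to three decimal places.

Bank i lends (1 − rr)^i of the original deposit: Bank 1 lends 18·0.8271 = 14.8878, Bank 2 lends 18·0.8271² ≈ 12.3137, and so on.
Summing a geometric series: total = 18·[0.8271·(1 − 0.8271^3) / (1 − 0.8271)] ≈ 37.3862 billion.

¥37.386 billion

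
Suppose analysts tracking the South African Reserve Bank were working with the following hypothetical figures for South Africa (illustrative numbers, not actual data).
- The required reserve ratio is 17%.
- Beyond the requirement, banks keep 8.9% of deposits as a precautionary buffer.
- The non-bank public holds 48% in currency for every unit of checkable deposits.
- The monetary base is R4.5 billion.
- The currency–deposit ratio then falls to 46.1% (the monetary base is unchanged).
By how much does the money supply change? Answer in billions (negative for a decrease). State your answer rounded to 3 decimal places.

R0.119 billion

Initially m₁ = (1 + 0.48) / (0.17 + 0.089 + 0.48) ≈ 2.00271, so M₁ = 2.00271 × 4.5 ≈ 9.0122 billion.
After the change m₂ = (1 + 0.461) / (0.17 + 0.089 + 0.461) ≈ 2.02917, so M₂ = 2.02917 × 4.5 ≈ 9.1313 billion.
ΔM = M₂ − M₁ = 9.1313 − 9.0122 = 0.1191 billion.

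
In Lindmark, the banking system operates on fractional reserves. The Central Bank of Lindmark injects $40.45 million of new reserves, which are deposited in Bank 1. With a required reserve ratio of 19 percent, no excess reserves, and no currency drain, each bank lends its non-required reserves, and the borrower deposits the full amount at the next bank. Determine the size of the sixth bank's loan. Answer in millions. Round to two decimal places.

Each bank lends a fraction (1 − rr) = 0.8100 of the deposit it receives, so Bank 6 receives 40.45·0.8100^5 and lends 40.45·0.8100^6 ≈ 11.4243 million.

$11.42 million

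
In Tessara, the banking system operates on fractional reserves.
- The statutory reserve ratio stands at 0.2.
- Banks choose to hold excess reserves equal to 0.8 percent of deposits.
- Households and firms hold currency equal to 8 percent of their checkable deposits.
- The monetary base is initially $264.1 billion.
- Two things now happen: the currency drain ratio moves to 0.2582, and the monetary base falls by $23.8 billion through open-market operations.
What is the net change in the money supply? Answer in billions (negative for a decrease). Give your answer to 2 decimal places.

Before: m₁ = (1 + 0.08) / (0.2 + 0.008 + 0.08) = 3.75, MB₁ = 264.1, so M₁ = 3.75 × 264.1 = 990.375 billion.
After: m₂ = (1 + 0.2582) / (0.2 + 0.008 + 0.2582) ≈ 2.698842, MB₂ = 264.1 − 23.8 = 240.3, so M₂ = 2.698842 × 240.3 ≈ 648.5317 billion.
ΔM = M₂ − M₁ = 648.5317 − 990.375 = -341.8433 billion.

-341.84 billion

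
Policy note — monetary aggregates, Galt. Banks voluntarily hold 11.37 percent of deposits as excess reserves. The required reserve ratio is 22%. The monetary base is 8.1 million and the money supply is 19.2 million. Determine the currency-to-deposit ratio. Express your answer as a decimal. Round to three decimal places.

Using m = M/MB = 19.2/8.1 ≈ 2.370370. From m = (1 + c)/(c + rr + e), rearranging gives 1 + c = m·(c + rr + e), so c·(1 − m) = m·(rr + e) − 1.
Hence c = [m·(rr + e) − 1]/(1 − m) = [2.370370 × (0.22 + 0.1137) − 1] / (1 − 2.370370) ≈ 0.152519.

0.153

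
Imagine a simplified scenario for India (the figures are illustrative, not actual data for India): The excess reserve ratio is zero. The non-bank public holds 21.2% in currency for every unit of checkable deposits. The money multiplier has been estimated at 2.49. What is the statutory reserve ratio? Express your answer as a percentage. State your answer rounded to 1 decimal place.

Using m = 2.49. Since m = (1 + c)/(c + rr + e), the denominator satisfies c + rr + e = (1 + c)/m = (1 + 0.212) / 2.49 ≈ 0.486747.
With c = 0.212 and e = 0, the statutory reserve ratio is 0.486747 − 0.212 − 0 = 0.274747.

27.5%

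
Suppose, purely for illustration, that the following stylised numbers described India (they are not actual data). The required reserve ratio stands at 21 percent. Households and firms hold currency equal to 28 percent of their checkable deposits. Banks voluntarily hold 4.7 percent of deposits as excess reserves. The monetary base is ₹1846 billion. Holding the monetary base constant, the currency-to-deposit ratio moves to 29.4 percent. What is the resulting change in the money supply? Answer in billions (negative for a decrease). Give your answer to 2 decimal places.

Initially m₁ = (1 + 0.28) / (0.21 + 0.047 + 0.28) ≈ 2.3836127, so M₁ = 2.3836127 × 1846 ≈ 4400.149 billion.
After the change m₂ = (1 + 0.294) / (0.21 + 0.047 + 0.294) ≈ 2.3484574, so M₂ = 2.3484574 × 1846 ≈ 4335.2524 billion.
ΔM = M₂ − M₁ = 4335.2524 − 4400.149 = -64.8966 billion.

-64.90 billion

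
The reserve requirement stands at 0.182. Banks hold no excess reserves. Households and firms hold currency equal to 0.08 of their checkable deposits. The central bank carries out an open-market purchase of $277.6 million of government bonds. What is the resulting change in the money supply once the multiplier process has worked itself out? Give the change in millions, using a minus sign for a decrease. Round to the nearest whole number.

$1144 million

The money multiplier is m = (1 + c) / (rr + c) = (1 + 0.08) / (0.182 + 0.08) ≈ 4.1221.
The purchase adds 277.6 million of base, so ΔM = m × ΔMB = 4.1221 × (+277.6) ≈ 1144.295 million.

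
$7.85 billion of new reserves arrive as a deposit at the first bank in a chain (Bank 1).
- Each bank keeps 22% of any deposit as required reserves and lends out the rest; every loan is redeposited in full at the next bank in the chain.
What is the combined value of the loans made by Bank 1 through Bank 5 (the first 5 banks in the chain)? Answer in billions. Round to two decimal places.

$19.80 billion

Bank i lends (1 − rr)^i of the original deposit: Bank 1 lends 7.85·0.7800 = 6.1230, Bank 2 lends 7.85·0.7800² ≈ 4.7759, and so on.
Summing a geometric series: total = 7.85·[0.7800·(1 − 0.7800^5) / (1 − 0.7800)] ≈ 19.7963 billion.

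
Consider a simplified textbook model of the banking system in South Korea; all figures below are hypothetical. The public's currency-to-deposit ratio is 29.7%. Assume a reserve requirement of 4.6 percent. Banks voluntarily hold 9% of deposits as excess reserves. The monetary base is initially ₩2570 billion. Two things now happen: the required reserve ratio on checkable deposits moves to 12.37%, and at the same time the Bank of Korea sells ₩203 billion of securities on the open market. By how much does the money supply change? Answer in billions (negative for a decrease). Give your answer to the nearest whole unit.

Before: m₁ = (1 + 0.297) / (0.046 + 0.09 + 0.297) ≈ 2.99538, MB₁ = 2570, so M₁ = 2.99538 × 2570 = 7698.1266 billion.
After: m₂ = (1 + 0.297) / (0.1237 + 0.09 + 0.297) ≈ 2.53965, MB₂ = 2570 − 203 = 2367, so M₂ = 2.53965 × 2367 ≈ 6011.3516 billion.
ΔM = M₂ − M₁ = 6011.3516 − 7698.1266 = -1686.775 billion.

-1687 billion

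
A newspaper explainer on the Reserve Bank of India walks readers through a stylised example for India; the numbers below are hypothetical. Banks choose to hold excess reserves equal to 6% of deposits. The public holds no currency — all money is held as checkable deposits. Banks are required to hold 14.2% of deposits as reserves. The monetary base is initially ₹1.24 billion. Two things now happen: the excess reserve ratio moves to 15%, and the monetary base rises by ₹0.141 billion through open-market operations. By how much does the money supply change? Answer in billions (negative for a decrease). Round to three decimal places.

-1.409 billion

Before: m₁ = 1 / (0.142 + 0.06) ≈ 4.95050, MB₁ = 1.24, so M₁ = 4.95050 × 1.24 ≈ 6.1386 billion.
After: m₂ = 1 / (0.142 + 0.15) ≈ 3.42466, MB₂ = 1.24 + 0.141 = 1.381, so M₂ = 3.42466 × 1.381 ≈ 4.7295 billion.
ΔM = M₂ − M₁ = 4.7295 − 6.1386 = -1.4091 billion.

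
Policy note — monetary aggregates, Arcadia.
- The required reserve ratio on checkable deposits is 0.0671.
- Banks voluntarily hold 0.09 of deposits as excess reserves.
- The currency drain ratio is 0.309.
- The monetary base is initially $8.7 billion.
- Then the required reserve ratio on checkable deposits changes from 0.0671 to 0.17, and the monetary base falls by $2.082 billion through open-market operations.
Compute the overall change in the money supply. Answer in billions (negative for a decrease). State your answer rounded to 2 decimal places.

Before: m₁ = (1 + 0.309) / (0.0671 + 0.09 + 0.309) ≈ 2.8084, MB₁ = 8.7, so M₁ = 2.8084 × 8.7 ≈ 24.4331 billion.
After: m₂ = (1 + 0.309) / (0.17 + 0.09 + 0.309) ≈ 2.3005, MB₂ = 8.7 − 2.082 = 6.618, so M₂ = 2.3005 × 6.618 ≈ 15.2247 billion.
ΔM = M₂ − M₁ = 15.2247 − 24.4331 = -9.2084 billion.

-9.21 billion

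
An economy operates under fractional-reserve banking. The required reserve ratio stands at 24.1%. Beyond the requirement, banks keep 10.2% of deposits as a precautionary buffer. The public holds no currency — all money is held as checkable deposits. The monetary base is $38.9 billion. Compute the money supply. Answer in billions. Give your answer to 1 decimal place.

The money multiplier is m = 1 / (rr + e) = 1 / (0.241 + 0.102) ≈ 2.9155.
So M = m × MB = 2.9155 × 38.9 ≈ 113.413 billion.

$113.4 billion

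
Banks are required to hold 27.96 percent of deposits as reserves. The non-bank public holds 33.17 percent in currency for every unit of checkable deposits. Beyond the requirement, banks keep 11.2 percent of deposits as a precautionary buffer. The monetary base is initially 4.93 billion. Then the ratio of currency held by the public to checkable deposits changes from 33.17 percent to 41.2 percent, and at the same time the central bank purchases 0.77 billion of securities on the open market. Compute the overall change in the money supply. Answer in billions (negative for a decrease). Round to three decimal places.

0.939 billion

Before: m₁ = (1 + 0.3317) / (0.2796 + 0.112 + 0.3317) ≈ 1.84114, MB₁ = 4.93, so M₁ = 1.84114 × 4.93 ≈ 9.0768 billion.
After: m₂ = (1 + 0.412) / (0.2796 + 0.112 + 0.412) ≈ 1.75709, MB₂ = 4.93 + 0.77 = 5.7, so M₂ = 1.75709 × 5.7 ≈ 10.0154 billion.
ΔM = M₂ − M₁ = 10.0154 − 9.0768 = 0.9386 billion.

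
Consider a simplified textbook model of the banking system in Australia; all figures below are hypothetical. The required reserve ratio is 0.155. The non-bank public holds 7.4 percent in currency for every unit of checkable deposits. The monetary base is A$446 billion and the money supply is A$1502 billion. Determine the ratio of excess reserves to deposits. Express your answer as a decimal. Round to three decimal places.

Using m = M/MB = 1502/446 ≈ 3.367713. Since m = (1 + c)/(c + rr + e), the denominator satisfies c + rr + e = (1 + c)/m = (1 + 0.074) / 3.367713 ≈ 0.318911.
With c = 0.074 and rr = 0.155, the ratio of excess reserves to deposits is 0.318911 − 0.074 − 0.155 = 0.089911.

0.090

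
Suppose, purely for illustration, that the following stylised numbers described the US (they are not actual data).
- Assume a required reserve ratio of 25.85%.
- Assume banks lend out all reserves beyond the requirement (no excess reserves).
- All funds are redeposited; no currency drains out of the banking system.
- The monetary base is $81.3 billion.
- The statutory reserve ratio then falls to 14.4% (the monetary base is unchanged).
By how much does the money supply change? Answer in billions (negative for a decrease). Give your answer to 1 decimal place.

$250.1 billion

Initially m₁ = 1 / (0.2585) ≈ 3.8685, so M₁ = 3.8685 × 81.3 ≈ 314.5091 billion.
After the change m₂ = 1 / (0.144) ≈ 6.9444, so M₂ = 6.9444 × 81.3 ≈ 564.5797 billion.
ΔM = M₂ − M₁ = 564.5797 − 314.5091 = 250.0706 billion.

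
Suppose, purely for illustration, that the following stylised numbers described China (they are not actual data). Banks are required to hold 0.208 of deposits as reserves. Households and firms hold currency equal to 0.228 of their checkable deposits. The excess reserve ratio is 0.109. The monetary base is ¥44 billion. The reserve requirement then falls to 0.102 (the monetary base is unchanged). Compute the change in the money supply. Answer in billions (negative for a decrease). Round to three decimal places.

Initially m₁ = (1 + 0.228) / (0.208 + 0.109 + 0.228) ≈ 2.253211, so M₁ = 2.253211 × 44 ≈ 99.1413 billion.
After the change m₂ = (1 + 0.228) / (0.102 + 0.109 + 0.228) ≈ 2.797267, so M₂ = 2.797267 × 44 ≈ 123.0797 billion.
ΔM = M₂ − M₁ = 123.0797 − 99.1413 = 23.9384 billion.

¥23.938 billion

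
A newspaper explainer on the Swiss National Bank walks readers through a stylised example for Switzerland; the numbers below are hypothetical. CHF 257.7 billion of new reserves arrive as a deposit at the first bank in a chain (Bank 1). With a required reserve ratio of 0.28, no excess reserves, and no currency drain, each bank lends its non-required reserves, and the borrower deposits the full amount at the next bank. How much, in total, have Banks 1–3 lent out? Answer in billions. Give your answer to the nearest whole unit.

CHF 415 billion

Bank i lends (1 − rr)^i of the original deposit: Bank 1 lends 257.7·0.7200 = 185.5440, Bank 2 lends 257.7·0.7200² ≈ 133.5917, and so on.
Summing a geometric series: total = 257.7·[0.7200·(1 − 0.7200^3) / (1 − 0.7200)] ≈ 415.3217 billion.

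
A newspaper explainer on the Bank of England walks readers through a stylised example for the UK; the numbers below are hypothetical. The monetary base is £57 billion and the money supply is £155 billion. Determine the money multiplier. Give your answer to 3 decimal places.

2.719

The money multiplier is m = M / MB = 155 / 57 ≈ 2.71930.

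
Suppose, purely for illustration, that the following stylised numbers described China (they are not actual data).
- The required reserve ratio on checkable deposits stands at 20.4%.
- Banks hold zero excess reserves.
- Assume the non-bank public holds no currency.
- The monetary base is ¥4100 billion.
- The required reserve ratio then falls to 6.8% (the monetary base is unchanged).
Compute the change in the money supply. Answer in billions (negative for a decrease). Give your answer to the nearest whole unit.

Initially m₁ = 1 / (0.204) ≈ 4.90196, so M₁ = 4.90196 × 4100 = 20098.036 billion.
After the change m₂ = 1 / (0.068) ≈ 14.70588, so M₂ = 14.70588 × 4100 = 60294.108 billion.
ΔM = M₂ − M₁ = 60294.108 − 20098.036 = 40196.072 billion.

¥40196 billion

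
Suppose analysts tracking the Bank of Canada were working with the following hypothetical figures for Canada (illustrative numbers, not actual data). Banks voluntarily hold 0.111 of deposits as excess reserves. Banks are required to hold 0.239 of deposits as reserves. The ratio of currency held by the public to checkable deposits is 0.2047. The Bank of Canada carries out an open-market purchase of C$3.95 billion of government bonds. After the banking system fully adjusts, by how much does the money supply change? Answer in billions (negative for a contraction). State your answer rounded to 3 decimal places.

The money multiplier is m = (1 + c) / (rr + e + c) = (1 + 0.2047) / (0.239 + 0.111 + 0.2047) ≈ 2.17180.
The purchase adds 3.95 billion of base, so ΔM = m × ΔMB = 2.17180 × (+3.95) ≈ 8.5786 billion.

C$8.579 billion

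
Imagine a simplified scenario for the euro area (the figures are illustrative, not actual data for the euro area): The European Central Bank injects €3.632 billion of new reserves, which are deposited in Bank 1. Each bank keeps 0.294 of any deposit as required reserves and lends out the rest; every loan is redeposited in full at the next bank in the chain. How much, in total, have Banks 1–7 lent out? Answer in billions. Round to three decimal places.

Bank i lends (1 − rr)^i of the original deposit: Bank 1 lends 3.632·0.7060 ≈ 2.5642, Bank 2 lends 3.632·0.7060² ≈ 1.8103, and so on.
Summing a geometric series: total = 3.632·[0.7060·(1 − 0.7060^7) / (1 − 0.7060)] ≈ 7.9592 billion.

€7.959 billion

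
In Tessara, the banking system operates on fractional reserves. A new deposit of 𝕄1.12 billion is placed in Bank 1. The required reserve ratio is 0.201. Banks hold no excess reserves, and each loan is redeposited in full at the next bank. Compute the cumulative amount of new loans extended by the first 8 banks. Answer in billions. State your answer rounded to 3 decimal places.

Bank i lends (1 − rr)^i of the original deposit: Bank 1 lends 1.12·0.7990 ≈ 0.8949, Bank 2 lends 1.12·0.7990² ≈ 0.7150, and so on.
Summing a geometric series: total = 1.12·[0.7990·(1 − 0.7990^8) / (1 − 0.7990)] ≈ 3.7126 billion.

𝕄3.713 billion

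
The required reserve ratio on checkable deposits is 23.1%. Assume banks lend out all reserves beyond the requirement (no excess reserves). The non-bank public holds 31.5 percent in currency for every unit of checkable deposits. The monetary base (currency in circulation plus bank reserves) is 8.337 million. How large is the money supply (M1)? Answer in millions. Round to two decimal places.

20.08 million

The money multiplier is m = (1 + c) / (rr + c) = (1 + 0.315) / (0.231 + 0.315) ≈ 2.4084.
So M = m × MB = 2.4084 × 8.337 ≈ 20.0788 million.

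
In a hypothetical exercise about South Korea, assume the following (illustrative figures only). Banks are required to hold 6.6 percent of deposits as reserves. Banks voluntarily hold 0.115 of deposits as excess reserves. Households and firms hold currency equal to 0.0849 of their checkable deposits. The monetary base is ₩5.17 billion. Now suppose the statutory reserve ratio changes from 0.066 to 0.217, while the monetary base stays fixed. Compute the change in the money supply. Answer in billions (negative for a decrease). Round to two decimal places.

-7.64 billion

Initially m₁ = (1 + 0.0849) / (0.066 + 0.115 + 0.0849) ≈ 4.0801, so M₁ = 4.0801 × 5.17 ≈ 21.0941 billion.
After the change m₂ = (1 + 0.0849) / (0.217 + 0.115 + 0.0849) ≈ 2.6023, so M₂ = 2.6023 × 5.17 ≈ 13.4539 billion.
ΔM = M₂ − M₁ = 13.4539 − 21.0941 = -7.6402 billion.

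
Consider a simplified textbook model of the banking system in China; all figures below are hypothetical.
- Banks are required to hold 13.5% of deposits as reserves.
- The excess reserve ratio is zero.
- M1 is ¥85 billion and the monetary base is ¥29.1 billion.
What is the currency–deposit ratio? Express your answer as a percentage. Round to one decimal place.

Using m = M/MB = 85/29.1 ≈ 2.920962. From m = (1 + c)/(c + rr + e), rearranging gives 1 + c = m·(c + rr + e), so c·(1 − m) = m·(rr + e) − 1.
Hence c = [m·(rr + e) − 1]/(1 − m) = [2.920962 × (0.135 + 0) − 1] / (1 − 2.920962) ≈ 0.315295.

31.5%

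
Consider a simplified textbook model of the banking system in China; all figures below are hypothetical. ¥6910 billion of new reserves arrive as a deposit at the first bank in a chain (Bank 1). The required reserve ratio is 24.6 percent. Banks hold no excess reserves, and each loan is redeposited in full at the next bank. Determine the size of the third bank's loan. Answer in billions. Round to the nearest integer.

¥2962 billion

Each bank lends a fraction (1 − rr) = 0.7540 of the deposit it receives, so Bank 3 receives 6910·0.7540^2 and lends 6910·0.7540^3 ≈ 2962.0480 billion.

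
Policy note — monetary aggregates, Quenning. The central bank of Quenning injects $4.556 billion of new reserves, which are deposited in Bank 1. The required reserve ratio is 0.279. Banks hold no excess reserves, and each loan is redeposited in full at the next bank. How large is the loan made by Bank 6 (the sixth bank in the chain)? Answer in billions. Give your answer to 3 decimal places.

Each bank lends a fraction (1 − rr) = 0.7210 of the deposit it receives, so Bank 6 receives 4.556·0.7210^5 and lends 4.556·0.7210^6 ≈ 0.6400 billion.

$0.640 billion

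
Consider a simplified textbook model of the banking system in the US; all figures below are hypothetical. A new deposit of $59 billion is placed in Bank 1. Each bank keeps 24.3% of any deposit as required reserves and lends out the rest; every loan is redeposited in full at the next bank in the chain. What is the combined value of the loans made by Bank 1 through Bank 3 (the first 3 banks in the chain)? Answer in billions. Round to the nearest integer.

Bank i lends (1 − rr)^i of the original deposit: Bank 1 lends 59·0.7570 = 44.6630, Bank 2 lends 59·0.7570² ≈ 33.8099, and so on.
Summing a geometric series: total = 59·[0.7570·(1 − 0.7570^3) / (1 − 0.7570)] ≈ 104.0670 billion.

$104 billion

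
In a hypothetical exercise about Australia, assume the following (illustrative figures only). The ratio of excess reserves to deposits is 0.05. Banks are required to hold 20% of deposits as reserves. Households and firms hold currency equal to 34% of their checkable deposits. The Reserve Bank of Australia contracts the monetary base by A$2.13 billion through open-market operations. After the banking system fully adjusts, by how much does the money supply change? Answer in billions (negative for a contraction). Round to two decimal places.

The money multiplier is m = (1 + c) / (rr + e + c) = (1 + 0.34) / (0.2 + 0.05 + 0.34) ≈ 2.2712.
The sale removes 2.13 billion of base, so ΔM = m × ΔMB = 2.2712 × (−2.13) ≈ -4.8377 billion.

-4.84 billion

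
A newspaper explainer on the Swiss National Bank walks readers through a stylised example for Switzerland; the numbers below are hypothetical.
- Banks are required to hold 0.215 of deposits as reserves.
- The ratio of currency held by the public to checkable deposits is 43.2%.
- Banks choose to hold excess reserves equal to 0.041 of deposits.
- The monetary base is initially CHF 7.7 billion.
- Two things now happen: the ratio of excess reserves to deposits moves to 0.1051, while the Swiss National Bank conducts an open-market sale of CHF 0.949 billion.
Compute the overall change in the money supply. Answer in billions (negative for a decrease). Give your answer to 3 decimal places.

Before: m₁ = (1 + 0.432) / (0.215 + 0.041 + 0.432) ≈ 2.08140, MB₁ = 7.7, so M₁ = 2.08140 × 7.7 ≈ 16.0268 billion.
After: m₂ = (1 + 0.432) / (0.215 + 0.1051 + 0.432) ≈ 1.90400, MB₂ = 7.7 − 0.949 = 6.751, so M₂ = 1.90400 × 6.751 ≈ 12.8539 billion.
ΔM = M₂ − M₁ = 12.8539 − 16.0268 = -3.1729 billion.

-3.173 billion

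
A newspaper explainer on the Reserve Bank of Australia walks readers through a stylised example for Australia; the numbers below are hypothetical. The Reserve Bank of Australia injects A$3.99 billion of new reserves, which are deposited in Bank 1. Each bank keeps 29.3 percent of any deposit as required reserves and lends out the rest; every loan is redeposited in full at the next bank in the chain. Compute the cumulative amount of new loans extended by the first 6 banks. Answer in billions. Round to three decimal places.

A$8.425 billion

Bank i lends (1 − rr)^i of the original deposit: Bank 1 lends 3.99·0.7070 ≈ 2.8209, Bank 2 lends 3.99·0.7070² ≈ 1.9944, and so on.
Summing a geometric series: total = 3.99·[0.7070·(1 − 0.7070^6) / (1 − 0.7070)] ≈ 8.4254 billion.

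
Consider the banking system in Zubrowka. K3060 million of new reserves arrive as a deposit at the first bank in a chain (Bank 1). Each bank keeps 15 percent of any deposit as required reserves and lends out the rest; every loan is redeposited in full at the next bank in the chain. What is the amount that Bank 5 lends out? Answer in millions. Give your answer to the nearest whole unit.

Each bank lends a fraction (1 − rr) = 0.8500 of the deposit it receives, so Bank 5 receives 3060·0.8500^4 and lends 3060·0.8500^5 ≈ 1357.7383 million.

K1358 million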